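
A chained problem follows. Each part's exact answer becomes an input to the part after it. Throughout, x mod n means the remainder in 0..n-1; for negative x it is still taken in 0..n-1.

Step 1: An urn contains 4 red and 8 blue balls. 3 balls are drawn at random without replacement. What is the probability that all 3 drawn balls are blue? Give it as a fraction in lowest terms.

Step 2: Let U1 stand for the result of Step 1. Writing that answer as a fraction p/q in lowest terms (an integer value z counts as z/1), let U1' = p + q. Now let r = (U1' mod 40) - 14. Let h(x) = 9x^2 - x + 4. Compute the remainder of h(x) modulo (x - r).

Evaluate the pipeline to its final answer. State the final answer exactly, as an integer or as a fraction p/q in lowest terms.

2014

Step 1: total draws C(12,3) = 220; favorable C(8,3) = 56; P = 14/55; answer 14/55
Step 2: U1 = 14/55; threaded value p + q = 69; r = 15; remainder = value at the root: 9*(15)^2 - 1*(15)^1 + 4 = (2025) + (-15) + (4) = 2014; answer 2014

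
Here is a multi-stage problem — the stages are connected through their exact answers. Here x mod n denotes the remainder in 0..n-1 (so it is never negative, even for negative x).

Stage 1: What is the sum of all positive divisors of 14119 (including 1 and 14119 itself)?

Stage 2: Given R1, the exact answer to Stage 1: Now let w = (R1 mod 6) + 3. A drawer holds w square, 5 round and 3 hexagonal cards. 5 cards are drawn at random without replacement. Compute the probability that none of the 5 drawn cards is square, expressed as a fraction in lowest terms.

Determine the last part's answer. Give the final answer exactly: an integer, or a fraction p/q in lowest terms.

8/429

Stage 1: 14119 = 7 * 2017; sigma = (1 + 7) * (1 + 2017) = 8 * 2018 = 16144; answer 16144
Stage 2: R1 = 16144; w = 7; total draws C(15,5) = 3003; favorable C(8,5) = 56; P = 8/429; answer 8/429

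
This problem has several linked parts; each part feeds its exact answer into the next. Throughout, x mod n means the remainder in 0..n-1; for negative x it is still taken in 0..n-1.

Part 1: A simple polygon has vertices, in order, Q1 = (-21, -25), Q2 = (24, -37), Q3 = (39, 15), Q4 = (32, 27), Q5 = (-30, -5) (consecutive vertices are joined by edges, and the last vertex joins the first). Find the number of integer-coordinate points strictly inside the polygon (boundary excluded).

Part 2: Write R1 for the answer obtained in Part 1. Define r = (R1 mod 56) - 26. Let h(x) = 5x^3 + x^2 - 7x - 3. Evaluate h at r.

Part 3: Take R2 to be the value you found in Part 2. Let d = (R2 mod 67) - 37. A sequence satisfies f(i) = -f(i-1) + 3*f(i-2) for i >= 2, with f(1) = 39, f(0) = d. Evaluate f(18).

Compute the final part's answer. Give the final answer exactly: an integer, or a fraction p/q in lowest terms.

-11899860

Part 1: cross terms: (-21*-37 - 24*-25)=1377, (24*15 - 39*-37)=1803, (39*27 - 32*15)=573, (32*-5 - -30*27)=650, (-30*-25 - -21*-5)=645; twice the area = |5048| = 5048; area = 2524; boundary points = 3 + 1 + 1 + 2 + 1 = 8; strictly interior points = area - boundary/2 + 1 = 2521; answer 2521
Part 2: R1 = 2521; r = -25; 5*(-25)^3 + 1*(-25)^2 - 7*(-25)^1 - 3 = (-78125) + (625) + (175) + (-3) = -77328; answer -77328
Part 3: R2 = -77328; d = 20; f(2) = -1*(39) + 3*(20) = 21; iterating: f(2)=21, f(3)=96, f(4)=-33, f(5)=321, f(6)=-420, f(7)=1383, f(8)=-2643, f(9)=6792, f(10)=-14721, f(11)=35097, f(12)=-79260, f(13)=184551, f(14)=-422331, f(15)=975984, f(16)=-2242977, f(17)=5170929, f(18)=-11899860; answer -11899860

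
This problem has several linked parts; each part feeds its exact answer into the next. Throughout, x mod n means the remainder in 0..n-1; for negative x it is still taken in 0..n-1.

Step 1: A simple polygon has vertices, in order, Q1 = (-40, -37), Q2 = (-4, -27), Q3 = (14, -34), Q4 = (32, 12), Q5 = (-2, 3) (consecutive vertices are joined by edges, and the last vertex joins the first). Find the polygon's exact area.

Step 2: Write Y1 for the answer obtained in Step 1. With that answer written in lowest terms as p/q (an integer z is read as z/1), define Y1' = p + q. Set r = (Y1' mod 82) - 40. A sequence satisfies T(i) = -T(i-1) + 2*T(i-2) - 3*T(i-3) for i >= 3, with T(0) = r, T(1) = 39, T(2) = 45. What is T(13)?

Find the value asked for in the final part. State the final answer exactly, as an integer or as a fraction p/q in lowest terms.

130734

Step 1: cross terms: (-40*-27 - -4*-37)=932, (-4*-34 - 14*-27)=514, (14*12 - 32*-34)=1256, (32*3 - -2*12)=120, (-2*-37 - -40*3)=194; twice the area = |3016| = 3016; area = 1508; answer 1508
Step 2: Y1 = 1508; threaded value p + q = 1509; r = -7; T(3) = -1*(45) + 2*(39) - 3*(-7) = 54; iterating: T(3)=54, T(4)=-81, T(5)=54, T(6)=-378, T(7)=729, T(8)=-1647, T(9)=4239, T(10)=-9720, T(11)=23139, T(12)=-55296, T(13)=130734; answer 130734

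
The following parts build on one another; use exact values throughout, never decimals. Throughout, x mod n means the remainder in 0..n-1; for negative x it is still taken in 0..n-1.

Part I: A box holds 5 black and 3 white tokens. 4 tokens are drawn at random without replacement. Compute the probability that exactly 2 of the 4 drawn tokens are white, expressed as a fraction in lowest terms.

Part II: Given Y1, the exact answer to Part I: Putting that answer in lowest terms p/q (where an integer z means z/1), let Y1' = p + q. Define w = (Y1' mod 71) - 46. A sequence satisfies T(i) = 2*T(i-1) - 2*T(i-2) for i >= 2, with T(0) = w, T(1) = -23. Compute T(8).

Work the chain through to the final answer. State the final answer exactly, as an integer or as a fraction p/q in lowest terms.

Part I: total draws C(8,4) = 70; favorable C(3,2)*C(5,2) = 30; P = 3/7; answer 3/7
Part II: Y1 = 3/7; threaded value p + q = 10; w = -36; T(2) = 2*(-23) - 2*(-36) = 26; iterating: T(2)=26, T(3)=98, T(4)=144, T(5)=92, T(6)=-104, T(7)=-392, T(8)=-576; answer -576

-576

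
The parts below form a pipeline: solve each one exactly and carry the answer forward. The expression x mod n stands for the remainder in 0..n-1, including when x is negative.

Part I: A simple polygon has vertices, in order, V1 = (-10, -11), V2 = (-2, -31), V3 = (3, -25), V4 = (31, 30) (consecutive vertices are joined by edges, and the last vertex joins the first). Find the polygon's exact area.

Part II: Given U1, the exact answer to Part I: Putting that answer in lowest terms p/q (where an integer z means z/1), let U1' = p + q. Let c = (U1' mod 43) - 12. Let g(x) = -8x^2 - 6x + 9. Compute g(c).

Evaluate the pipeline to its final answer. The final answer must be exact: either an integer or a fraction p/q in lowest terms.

-11

Part I: cross terms: (-10*-31 - -2*-11)=288, (-2*-25 - 3*-31)=143, (3*30 - 31*-25)=865, (31*-11 - -10*30)=-41; twice the area = |1255| = 1255; area = 1255/2; answer 1255/2
Part II: U1 = 1255/2; threaded value p + q = 1257; c = -2; -8*(-2)^2 - 6*(-2)^1 + 9 = (-32) + (12) + (9) = -11; answer -11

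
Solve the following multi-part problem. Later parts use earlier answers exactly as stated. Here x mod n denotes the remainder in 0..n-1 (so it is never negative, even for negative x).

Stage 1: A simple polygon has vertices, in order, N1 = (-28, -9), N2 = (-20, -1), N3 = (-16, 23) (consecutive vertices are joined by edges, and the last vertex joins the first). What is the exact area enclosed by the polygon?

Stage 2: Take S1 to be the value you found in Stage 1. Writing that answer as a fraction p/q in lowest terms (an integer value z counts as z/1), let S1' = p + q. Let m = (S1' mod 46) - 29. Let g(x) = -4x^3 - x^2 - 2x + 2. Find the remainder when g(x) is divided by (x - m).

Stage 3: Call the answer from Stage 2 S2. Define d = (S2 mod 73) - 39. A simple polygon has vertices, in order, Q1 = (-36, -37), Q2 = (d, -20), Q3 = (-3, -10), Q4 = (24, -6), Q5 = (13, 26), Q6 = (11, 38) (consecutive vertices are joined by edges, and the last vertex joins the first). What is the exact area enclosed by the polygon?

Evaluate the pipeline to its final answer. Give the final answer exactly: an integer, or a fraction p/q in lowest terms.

Stage 1: cross terms: (-28*-1 - -20*-9)=-152, (-20*23 - -16*-1)=-476, (-16*-9 - -28*23)=788; twice the area = |160| = 160; area = 80; answer 80
Stage 2: S1 = 80; threaded value p + q = 81; m = 6; remainder = value at the root: -4*(6)^3 - 1*(6)^2 - 2*(6)^1 + 2 = (-864) + (-36) + (-12) + (2) = -910; answer -910
Stage 3: S2 = -910; d = 0; cross terms: (-36*-20 - 0*-37)=720, (0*-10 - -3*-20)=-60, (-3*-6 - 24*-10)=258, (24*26 - 13*-6)=702, (13*38 - 11*26)=208, (11*-37 - -36*38)=961; twice the area = |2789| = 2789; area = 2789/2; answer 2789/2

2789/2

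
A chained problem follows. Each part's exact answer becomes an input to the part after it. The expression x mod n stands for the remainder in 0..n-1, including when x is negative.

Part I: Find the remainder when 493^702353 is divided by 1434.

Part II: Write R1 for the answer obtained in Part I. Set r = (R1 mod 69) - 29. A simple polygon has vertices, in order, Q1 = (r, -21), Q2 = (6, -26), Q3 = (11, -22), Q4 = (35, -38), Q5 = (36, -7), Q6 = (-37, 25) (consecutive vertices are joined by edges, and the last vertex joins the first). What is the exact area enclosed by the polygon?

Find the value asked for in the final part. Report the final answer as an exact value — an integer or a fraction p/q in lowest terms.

Part I: squarings mod 1434: 493^1=493, 493^2=703, 493^4=913, 493^8=415, 493^16=145, 493^32=949, 493^64=49, 493^128=967, 493^256=121, 493^512=301, 493^1024=259, 493^2048=1117, 493^4096=109, 493^8192=409, 493^16384=937, 493^32768=361, 493^65536=1261, 493^131072=1249, 493^262144=1243, 493^524288=631; 493^702353 = 493^1 * 493^16 * 493^128 * 493^256 * 493^512 * 493^1024 * 493^4096 * 493^8192 * 493^32768 * 493^131072 * 493^524288 = 169 (mod 1434); answer 169
Part II: R1 = 169; r = 2; cross terms: (2*-26 - 6*-21)=74, (6*-22 - 11*-26)=154, (11*-38 - 35*-22)=352, (35*-7 - 36*-38)=1123, (36*25 - -37*-7)=641, (-37*-21 - 2*25)=727; twice the area = |3071| = 3071; area = 3071/2; answer 3071/2

3071/2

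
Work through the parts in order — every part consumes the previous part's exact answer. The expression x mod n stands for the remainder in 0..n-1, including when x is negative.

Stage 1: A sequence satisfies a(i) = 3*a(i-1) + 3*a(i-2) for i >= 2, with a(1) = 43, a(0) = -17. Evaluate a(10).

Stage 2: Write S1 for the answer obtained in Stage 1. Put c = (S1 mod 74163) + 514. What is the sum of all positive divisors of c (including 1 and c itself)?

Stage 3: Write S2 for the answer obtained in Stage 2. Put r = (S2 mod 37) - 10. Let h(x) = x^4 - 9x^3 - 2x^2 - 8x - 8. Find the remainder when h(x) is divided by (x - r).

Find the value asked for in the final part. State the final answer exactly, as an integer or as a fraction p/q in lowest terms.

248542

Stage 1: a(2) = 3*(43) + 3*(-17) = 78; iterating: a(2)=78, a(3)=363, a(4)=1323, a(5)=5058, a(6)=19143, a(7)=72603, a(8)=275238, a(9)=1043523, a(10)=3956283; answer 3956283
Stage 2: S1 = 3956283; c = 26158; 26158 = 2 * 11 * 29 * 41; sigma = (1 + 2) * (1 + 11) * (1 + 29) * (1 + 41) = 3 * 12 * 30 * 42 = 45360; answer 45360
Stage 3: S2 = 45360; r = 25; remainder = value at the root: 1*(25)^4 - 9*(25)^3 - 2*(25)^2 - 8*(25)^1 - 8 = (390625) + (-140625) + (-1250) + (-200) + (-8) = 248542; answer 248542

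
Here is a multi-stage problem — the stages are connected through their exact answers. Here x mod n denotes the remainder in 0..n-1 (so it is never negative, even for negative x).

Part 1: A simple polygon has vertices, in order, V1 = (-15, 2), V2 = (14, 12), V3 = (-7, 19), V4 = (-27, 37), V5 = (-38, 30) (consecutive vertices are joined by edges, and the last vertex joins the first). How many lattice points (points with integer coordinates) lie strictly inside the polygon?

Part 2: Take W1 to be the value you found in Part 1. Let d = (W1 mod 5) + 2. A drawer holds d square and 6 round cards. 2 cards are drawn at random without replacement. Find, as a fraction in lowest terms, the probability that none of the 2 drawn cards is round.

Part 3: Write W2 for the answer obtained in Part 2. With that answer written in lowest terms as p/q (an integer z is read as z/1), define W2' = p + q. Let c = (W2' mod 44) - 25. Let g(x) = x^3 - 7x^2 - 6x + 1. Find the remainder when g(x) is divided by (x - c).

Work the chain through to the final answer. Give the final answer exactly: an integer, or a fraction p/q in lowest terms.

-2663

Part 1: cross terms: (-15*12 - 14*2)=-208, (14*19 - -7*12)=350, (-7*37 - -27*19)=254, (-27*30 - -38*37)=596, (-38*2 - -15*30)=374; twice the area = |1366| = 1366; area = 683; boundary points = 1 + 7 + 2 + 1 + 1 = 12; strictly interior points = area - boundary/2 + 1 = 678; answer 678
Part 2: W1 = 678; d = 5; total draws C(11,2) = 55; favorable C(5,2) = 10; P = 2/11; answer 2/11
Part 3: W2 = 2/11; threaded value p + q = 13; c = -12; remainder = value at the root: 1*(-12)^3 - 7*(-12)^2 - 6*(-12)^1 + 1 = (-1728) + (-1008) + (72) + (1) = -2663; answer -2663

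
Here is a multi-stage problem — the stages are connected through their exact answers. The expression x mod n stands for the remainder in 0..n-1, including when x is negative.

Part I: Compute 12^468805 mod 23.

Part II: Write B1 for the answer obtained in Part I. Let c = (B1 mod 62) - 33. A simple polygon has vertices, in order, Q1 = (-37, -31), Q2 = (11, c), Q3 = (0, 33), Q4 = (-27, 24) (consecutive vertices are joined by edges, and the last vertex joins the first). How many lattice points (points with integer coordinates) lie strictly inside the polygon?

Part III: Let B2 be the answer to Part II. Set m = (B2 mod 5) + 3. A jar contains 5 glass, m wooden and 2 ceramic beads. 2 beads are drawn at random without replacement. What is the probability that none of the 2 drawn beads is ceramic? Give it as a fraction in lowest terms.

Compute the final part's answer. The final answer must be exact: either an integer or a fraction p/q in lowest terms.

15/22

Part I: squarings mod 23: 12^1=12, 12^2=6, 12^4=13, 12^8=8, 12^16=18, 12^32=2, 12^64=4, 12^128=16, 12^256=3, 12^512=9, 12^1024=12, 12^2048=6, 12^4096=13, 12^8192=8, 12^16384=18, 12^32768=2, 12^65536=4, 12^131072=16, 12^262144=3; 12^468805 = 12^1 * 12^4 * 12^64 * 12^256 * 12^512 * 12^1024 * 12^8192 * 12^65536 * 12^131072 * 12^262144 = 16 (mod 23); answer 16
Part II: B1 = 16; c = -17; cross terms: (-37*-17 - 11*-31)=970, (11*33 - 0*-17)=363, (0*24 - -27*33)=891, (-27*-31 - -37*24)=1725; twice the area = |3949| = 3949; area = 3949/2; boundary points = 2 + 1 + 9 + 5 = 17; strictly interior points = area - boundary/2 + 1 = 1967; answer 1967
Part III: B2 = 1967; m = 5; total draws C(12,2) = 66; favorable C(10,2) = 45; P = 15/22; answer 15/22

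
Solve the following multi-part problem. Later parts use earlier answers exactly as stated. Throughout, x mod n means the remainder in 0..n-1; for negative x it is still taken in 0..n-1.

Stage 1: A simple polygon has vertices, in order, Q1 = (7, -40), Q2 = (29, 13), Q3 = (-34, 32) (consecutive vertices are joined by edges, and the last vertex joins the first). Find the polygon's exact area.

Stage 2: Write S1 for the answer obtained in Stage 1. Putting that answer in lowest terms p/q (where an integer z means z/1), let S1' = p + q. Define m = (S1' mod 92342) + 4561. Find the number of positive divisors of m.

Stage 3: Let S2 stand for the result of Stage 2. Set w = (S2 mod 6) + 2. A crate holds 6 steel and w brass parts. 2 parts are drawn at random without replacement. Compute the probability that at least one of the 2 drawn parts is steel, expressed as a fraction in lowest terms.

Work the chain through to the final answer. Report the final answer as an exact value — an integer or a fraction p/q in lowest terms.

13/15

Stage 1: cross terms: (7*13 - 29*-40)=1251, (29*32 - -34*13)=1370, (-34*-40 - 7*32)=1136; twice the area = |3757| = 3757; area = 3757/2; answer 3757/2
Stage 2: S1 = 3757/2; threaded value p + q = 3759; m = 8320; 8320 = 2^7 * 5 * 13; number of divisors = (7+1) * (1+1) * (1+1) = 32; answer 32
Stage 3: S2 = 32; w = 4; total draws C(10,2) = 45; complement C(4,2) = 6; favorable 45 - 6 = 39; P = 13/15; answer 13/15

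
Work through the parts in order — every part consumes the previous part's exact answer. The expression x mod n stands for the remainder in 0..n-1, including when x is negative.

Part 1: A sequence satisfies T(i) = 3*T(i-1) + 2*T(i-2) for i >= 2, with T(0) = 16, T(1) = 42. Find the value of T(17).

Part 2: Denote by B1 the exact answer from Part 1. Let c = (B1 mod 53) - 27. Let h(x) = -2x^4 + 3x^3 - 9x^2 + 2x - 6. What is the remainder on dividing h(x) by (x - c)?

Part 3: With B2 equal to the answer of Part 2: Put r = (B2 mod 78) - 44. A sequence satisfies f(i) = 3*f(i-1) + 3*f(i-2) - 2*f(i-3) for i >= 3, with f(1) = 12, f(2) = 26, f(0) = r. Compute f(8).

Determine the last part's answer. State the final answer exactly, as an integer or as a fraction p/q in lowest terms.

Part 1: T(2) = 3*(42) + 2*(16) = 158; iterating: T(2)=158, T(3)=558, T(4)=1990, T(5)=7086, T(6)=25238, T(7)=89886, T(8)=320134, T(9)=1140174, T(10)=4060790, T(11)=14462718, T(12)=51509734, T(13)=183454638, T(14)=653383382, T(15)=2327059422, T(16)=8287945030, T(17)=29517953934; answer 29517953934
Part 2: B1 = 29517953934; c = -24; remainder = value at the root: -2*(-24)^4 + 3*(-24)^3 - 9*(-24)^2 + 2*(-24)^1 - 6 = (-663552) + (-41472) + (-5184) + (-48) + (-6) = -710262; answer -710262
Part 3: B2 = -710262; r = -38; f(3) = 3*(26) + 3*(12) - 2*(-38) = 190; iterating: f(3)=190, f(4)=624, f(5)=2390, f(6)=8662, f(7)=31908, f(8)=116930; answer 116930

116930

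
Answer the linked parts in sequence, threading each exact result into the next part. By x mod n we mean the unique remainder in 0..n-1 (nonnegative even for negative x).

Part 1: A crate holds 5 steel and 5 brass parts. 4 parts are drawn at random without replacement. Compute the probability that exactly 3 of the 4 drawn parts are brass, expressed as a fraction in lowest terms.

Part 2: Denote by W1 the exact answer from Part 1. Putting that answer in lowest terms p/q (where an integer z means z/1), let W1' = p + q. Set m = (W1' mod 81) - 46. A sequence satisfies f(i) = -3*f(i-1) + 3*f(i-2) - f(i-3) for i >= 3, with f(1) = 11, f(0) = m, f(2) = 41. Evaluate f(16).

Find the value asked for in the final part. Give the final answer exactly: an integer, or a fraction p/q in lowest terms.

Part 1: total draws C(10,4) = 210; favorable C(5,3)*C(5,1) = 50; P = 5/21; answer 5/21
Part 2: W1 = 5/21; threaded value p + q = 26; m = -20; f(3) = -3*(41) + 3*(11) - 1*(-20) = -70; iterating: f(3)=-70, f(4)=322, f(5)=-1217, f(6)=4687, f(7)=-18034, f(8)=69380, f(9)=-266929, f(10)=1026961, f(11)=-3951050, f(12)=15200962, f(13)=-58482997, f(14)=225002927, f(15)=-865658734, f(16)=3330467980; answer 3330467980

3330467980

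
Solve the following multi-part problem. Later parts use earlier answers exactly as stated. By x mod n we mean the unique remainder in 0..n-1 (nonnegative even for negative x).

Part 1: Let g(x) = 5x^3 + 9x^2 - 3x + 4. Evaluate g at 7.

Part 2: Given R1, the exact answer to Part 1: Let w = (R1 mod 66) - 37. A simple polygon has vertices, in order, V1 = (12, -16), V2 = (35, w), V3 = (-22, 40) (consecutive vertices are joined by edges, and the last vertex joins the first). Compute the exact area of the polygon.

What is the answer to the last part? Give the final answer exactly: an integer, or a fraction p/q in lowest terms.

746

Part 1: 5*(7)^3 + 9*(7)^2 - 3*(7)^1 + 4 = (1715) + (441) + (-21) + (4) = 2139; answer 2139
Part 2: R1 = 2139; w = -10; cross terms: (12*-10 - 35*-16)=440, (35*40 - -22*-10)=1180, (-22*-16 - 12*40)=-128; twice the area = |1492| = 1492; area = 746; answer 746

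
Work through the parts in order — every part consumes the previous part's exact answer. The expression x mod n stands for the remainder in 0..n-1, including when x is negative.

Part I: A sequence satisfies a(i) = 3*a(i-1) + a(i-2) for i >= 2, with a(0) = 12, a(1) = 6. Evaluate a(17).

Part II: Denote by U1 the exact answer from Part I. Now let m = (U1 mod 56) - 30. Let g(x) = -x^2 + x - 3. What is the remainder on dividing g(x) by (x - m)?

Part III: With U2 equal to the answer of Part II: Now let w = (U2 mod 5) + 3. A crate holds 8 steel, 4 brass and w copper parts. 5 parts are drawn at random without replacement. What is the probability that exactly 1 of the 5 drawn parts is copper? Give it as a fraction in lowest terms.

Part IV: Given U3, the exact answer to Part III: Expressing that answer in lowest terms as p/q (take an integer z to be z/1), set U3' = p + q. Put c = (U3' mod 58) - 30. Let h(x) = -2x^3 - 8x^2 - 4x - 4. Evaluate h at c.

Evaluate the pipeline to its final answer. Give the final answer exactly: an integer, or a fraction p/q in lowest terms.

Part I: a(2) = 3*(6) + 1*(12) = 30; iterating: a(2)=30, a(3)=96, a(4)=318, a(5)=1050, a(6)=3468, a(7)=11454, a(8)=37830, a(9)=124944, a(10)=412662, a(11)=1362930, a(12)=4501452, a(13)=14867286, a(14)=49103310, a(15)=162177216, a(16)=535634958, a(17)=1769082090; answer 1769082090
Part II: U1 = 1769082090; m = 4; remainder = value at the root: -1*(4)^2 + 1*(4)^1 - 3 = (-16) + (4) + (-3) = -15; answer -15
Part III: U2 = -15; w = 3; total draws C(15,5) = 3003; favorable C(3,1)*C(12,4) = 1485; P = 45/91; answer 45/91
Part IV: U3 = 45/91; threaded value p + q = 136; c = -10; -2*(-10)^3 - 8*(-10)^2 - 4*(-10)^1 - 4 = (2000) + (-800) + (40) + (-4) = 1236; answer 1236

1236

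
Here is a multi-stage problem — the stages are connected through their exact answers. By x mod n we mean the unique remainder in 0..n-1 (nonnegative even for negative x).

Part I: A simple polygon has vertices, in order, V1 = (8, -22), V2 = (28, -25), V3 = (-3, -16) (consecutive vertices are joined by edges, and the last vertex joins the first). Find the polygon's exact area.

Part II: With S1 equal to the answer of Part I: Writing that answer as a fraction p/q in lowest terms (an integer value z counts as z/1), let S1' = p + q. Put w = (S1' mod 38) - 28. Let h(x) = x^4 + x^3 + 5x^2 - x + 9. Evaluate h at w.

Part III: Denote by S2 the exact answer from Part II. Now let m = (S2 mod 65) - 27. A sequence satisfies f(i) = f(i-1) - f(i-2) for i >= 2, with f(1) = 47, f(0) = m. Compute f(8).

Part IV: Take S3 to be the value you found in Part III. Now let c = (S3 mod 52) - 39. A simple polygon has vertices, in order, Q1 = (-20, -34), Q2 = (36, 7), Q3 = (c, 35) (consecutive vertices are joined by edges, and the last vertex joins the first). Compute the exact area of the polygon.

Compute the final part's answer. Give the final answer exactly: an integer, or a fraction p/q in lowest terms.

Part I: cross terms: (8*-25 - 28*-22)=416, (28*-16 - -3*-25)=-523, (-3*-22 - 8*-16)=194; twice the area = |87| = 87; area = 87/2; answer 87/2
Part II: S1 = 87/2; threaded value p + q = 89; w = -15; 1*(-15)^4 + 1*(-15)^3 + 5*(-15)^2 - 1*(-15)^1 + 9 = (50625) + (-3375) + (1125) + (15) + (9) = 48399; answer 48399
Part III: S2 = 48399; m = 12; f(2) = 1*(47) - 1*(12) = 35; iterating: f(2)=35, f(3)=-12, f(4)=-47, f(5)=-35, f(6)=12, f(7)=47, f(8)=35; answer 35
Part IV: S3 = 35; c = -4; cross terms: (-20*7 - 36*-34)=1084, (36*35 - -4*7)=1288, (-4*-34 - -20*35)=836; twice the area = |3208| = 3208; area = 1604; answer 1604

1604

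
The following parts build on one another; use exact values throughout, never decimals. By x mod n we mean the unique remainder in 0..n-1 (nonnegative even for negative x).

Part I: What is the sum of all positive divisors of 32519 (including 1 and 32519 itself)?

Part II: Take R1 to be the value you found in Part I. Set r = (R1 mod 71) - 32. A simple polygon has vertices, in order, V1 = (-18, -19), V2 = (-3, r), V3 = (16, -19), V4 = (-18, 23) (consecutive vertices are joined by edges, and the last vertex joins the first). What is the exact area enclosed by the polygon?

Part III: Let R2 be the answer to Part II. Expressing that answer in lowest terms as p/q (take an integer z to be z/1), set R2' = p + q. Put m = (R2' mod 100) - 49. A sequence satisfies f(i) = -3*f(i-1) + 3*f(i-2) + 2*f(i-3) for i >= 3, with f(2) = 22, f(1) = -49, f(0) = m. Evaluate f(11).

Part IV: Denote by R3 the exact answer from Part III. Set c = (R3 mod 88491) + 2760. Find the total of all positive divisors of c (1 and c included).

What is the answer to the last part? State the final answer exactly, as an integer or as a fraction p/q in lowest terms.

41700

Part I: 32519 = 31 * 1049; sigma = (1 + 31) * (1 + 1049) = 32 * 1050 = 33600; answer 33600
Part II: R1 = 33600; r = -15; cross terms: (-18*-15 - -3*-19)=213, (-3*-19 - 16*-15)=297, (16*23 - -18*-19)=26, (-18*-19 - -18*23)=756; twice the area = |1292| = 1292; area = 646; answer 646
Part III: R2 = 646; threaded value p + q = 647; m = -2; f(3) = -3*(22) + 3*(-49) + 2*(-2) = -217; iterating: f(3)=-217, f(4)=619, f(5)=-2464, f(6)=8815, f(7)=-32599, f(8)=119314, f(9)=-438109, f(10)=1607071, f(11)=-5896912; answer -5896912
Part IV: R3 = -5896912; c = 34745; 34745 = 5 * 6949; sigma = (1 + 5) * (1 + 6949) = 6 * 6950 = 41700; answer 41700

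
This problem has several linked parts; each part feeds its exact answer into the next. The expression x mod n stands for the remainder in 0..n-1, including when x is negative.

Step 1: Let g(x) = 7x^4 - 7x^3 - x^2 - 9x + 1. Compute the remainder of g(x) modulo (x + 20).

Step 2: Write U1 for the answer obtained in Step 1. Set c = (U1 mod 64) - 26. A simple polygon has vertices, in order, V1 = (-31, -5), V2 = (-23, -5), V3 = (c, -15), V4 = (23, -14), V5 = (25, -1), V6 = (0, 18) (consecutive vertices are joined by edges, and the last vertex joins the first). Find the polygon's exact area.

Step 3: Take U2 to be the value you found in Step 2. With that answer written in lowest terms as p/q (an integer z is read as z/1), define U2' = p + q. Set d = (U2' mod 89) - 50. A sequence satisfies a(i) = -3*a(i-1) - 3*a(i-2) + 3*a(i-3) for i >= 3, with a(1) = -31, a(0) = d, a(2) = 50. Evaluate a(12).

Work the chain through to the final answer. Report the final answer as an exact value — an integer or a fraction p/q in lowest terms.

257985

Step 1: remainder = value at the root: 7*(-20)^4 - 7*(-20)^3 - 1*(-20)^2 - 9*(-20)^1 + 1 = (1120000) + (56000) + (-400) + (180) + (1) = 1175781; answer 1175781
Step 2: U1 = 1175781; c = 11; cross terms: (-31*-5 - -23*-5)=40, (-23*-15 - 11*-5)=400, (11*-14 - 23*-15)=191, (23*-1 - 25*-14)=327, (25*18 - 0*-1)=450, (0*-5 - -31*18)=558; twice the area = |1966| = 1966; area = 983; answer 983
Step 3: U2 = 983; threaded value p + q = 984; d = -45; a(3) = -3*(50) - 3*(-31) + 3*(-45) = -192; iterating: a(3)=-192, a(4)=333, a(5)=-273, a(6)=-756, a(7)=4086, a(8)=-10809, a(9)=17901, a(10)=-9018, a(11)=-59076, a(12)=257985; answer 257985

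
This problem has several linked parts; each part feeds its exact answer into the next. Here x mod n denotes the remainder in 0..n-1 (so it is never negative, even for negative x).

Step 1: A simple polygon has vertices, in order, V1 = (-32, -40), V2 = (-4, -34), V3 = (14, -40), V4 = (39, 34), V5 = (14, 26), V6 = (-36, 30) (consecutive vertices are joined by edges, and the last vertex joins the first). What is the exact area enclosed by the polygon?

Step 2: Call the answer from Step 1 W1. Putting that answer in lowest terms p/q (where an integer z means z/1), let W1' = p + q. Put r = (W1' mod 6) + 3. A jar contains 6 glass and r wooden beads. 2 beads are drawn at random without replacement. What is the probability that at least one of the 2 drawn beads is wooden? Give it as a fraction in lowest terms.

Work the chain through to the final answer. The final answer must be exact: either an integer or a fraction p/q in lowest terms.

Step 1: cross terms: (-32*-34 - -4*-40)=928, (-4*-40 - 14*-34)=636, (14*34 - 39*-40)=2036, (39*26 - 14*34)=538, (14*30 - -36*26)=1356, (-36*-40 - -32*30)=2400; twice the area = |7894| = 7894; area = 3947; answer 3947
Step 2: W1 = 3947; threaded value p + q = 3948; r = 3; total draws C(9,2) = 36; complement C(6,2) = 15; favorable 36 - 15 = 21; P = 7/12; answer 7/12

7/12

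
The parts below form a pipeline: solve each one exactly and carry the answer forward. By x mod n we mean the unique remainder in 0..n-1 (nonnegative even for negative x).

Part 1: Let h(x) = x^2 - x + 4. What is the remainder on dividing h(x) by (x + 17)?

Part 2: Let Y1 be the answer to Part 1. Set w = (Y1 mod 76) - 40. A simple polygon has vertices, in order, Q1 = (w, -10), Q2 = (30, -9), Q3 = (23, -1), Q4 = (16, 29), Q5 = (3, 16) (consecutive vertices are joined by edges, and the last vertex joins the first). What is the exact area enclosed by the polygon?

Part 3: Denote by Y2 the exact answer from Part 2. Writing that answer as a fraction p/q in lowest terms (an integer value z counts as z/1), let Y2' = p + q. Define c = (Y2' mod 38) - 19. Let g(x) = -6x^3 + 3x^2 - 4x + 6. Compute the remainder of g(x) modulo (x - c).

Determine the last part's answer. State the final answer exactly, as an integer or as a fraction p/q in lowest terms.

Part 1: remainder = value at the root: 1*(-17)^2 - 1*(-17)^1 + 4 = (289) + (17) + (4) = 310; answer 310
Part 2: Y1 = 310; w = -34; cross terms: (-34*-9 - 30*-10)=606, (30*-1 - 23*-9)=177, (23*29 - 16*-1)=683, (16*16 - 3*29)=169, (3*-10 - -34*16)=514; twice the area = |2149| = 2149; area = 2149/2; answer 2149/2
Part 3: Y2 = 2149/2; threaded value p + q = 2151; c = 4; remainder = value at the root: -6*(4)^3 + 3*(4)^2 - 4*(4)^1 + 6 = (-384) + (48) + (-16) + (6) = -346; answer -346

-346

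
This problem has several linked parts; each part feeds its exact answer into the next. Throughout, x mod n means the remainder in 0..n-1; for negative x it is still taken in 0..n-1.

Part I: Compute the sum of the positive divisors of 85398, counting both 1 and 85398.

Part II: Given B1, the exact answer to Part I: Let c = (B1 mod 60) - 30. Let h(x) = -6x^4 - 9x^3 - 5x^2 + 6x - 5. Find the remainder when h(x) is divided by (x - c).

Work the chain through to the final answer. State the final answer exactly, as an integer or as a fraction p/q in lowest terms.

Part I: 85398 = 2 * 3 * 43 * 331; sigma = (1 + 2) * (1 + 3) * (1 + 43) * (1 + 331) = 3 * 4 * 44 * 332 = 175296; answer 175296
Part II: B1 = 175296; c = 6; remainder = value at the root: -6*(6)^4 - 9*(6)^3 - 5*(6)^2 + 6*(6)^1 - 5 = (-7776) + (-1944) + (-180) + (36) + (-5) = -9869; answer -9869

-9869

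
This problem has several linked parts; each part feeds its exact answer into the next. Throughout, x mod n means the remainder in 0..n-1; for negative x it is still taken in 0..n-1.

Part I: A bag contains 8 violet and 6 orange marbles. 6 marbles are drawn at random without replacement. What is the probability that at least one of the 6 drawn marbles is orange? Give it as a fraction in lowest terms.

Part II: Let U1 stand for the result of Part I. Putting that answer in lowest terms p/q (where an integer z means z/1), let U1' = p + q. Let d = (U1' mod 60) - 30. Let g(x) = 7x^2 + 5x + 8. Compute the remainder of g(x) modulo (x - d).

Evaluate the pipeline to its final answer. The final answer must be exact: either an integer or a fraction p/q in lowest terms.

Part I: total draws C(14,6) = 3003; complement C(8,6) = 28; favorable 3003 - 28 = 2975; P = 425/429; answer 425/429
Part II: U1 = 425/429; threaded value p + q = 854; d = -16; remainder = value at the root: 7*(-16)^2 + 5*(-16)^1 + 8 = (1792) + (-80) + (8) = 1720; answer 1720

1720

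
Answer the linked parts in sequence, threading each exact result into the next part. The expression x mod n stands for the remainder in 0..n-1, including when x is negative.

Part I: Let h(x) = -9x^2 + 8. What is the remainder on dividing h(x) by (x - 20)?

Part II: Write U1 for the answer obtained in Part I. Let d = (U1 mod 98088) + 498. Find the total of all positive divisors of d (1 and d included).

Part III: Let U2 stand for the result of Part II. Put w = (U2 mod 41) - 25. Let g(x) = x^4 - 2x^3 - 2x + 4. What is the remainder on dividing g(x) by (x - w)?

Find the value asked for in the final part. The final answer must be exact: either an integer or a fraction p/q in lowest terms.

1744

Part I: remainder = value at the root: -9*(20)^2 + 8 = (-3600) + (8) = -3592; answer -3592
Part II: U1 = -3592; d = 94994; 94994 = 2 * 47497; sigma = (1 + 2) * (1 + 47497) = 3 * 47498 = 142494; answer 142494
Part III: U2 = 142494; w = -6; remainder = value at the root: 1*(-6)^4 - 2*(-6)^3 - 2*(-6)^1 + 4 = (1296) + (432) + (12) + (4) = 1744; answer 1744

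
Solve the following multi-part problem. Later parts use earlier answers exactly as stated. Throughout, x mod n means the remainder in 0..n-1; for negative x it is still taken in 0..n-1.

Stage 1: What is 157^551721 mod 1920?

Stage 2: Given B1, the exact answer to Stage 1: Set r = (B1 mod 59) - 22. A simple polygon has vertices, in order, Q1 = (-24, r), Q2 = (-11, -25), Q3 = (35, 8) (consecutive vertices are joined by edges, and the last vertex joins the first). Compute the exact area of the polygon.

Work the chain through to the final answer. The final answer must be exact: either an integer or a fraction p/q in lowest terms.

Stage 1: squarings mod 1920: 157^1=157, 157^2=1609, 157^4=721, 157^8=1441, 157^16=961, 157^32=1, 157^64=1, 157^128=1, 157^256=1, 157^512=1, 157^1024=1, 157^2048=1, 157^4096=1, 157^8192=1, 157^16384=1, 157^32768=1, 157^65536=1, 157^131072=1, 157^262144=1, 157^524288=1; 157^551721 = 157^1 * 157^8 * 157^32 * 157^256 * 157^512 * 157^2048 * 157^8192 * 157^16384 * 157^524288 = 1597 (mod 1920); answer 1597
Stage 2: B1 = 1597; r = -18; cross terms: (-24*-25 - -11*-18)=402, (-11*8 - 35*-25)=787, (35*-18 - -24*8)=-438; twice the area = |751| = 751; area = 751/2; answer 751/2

751/2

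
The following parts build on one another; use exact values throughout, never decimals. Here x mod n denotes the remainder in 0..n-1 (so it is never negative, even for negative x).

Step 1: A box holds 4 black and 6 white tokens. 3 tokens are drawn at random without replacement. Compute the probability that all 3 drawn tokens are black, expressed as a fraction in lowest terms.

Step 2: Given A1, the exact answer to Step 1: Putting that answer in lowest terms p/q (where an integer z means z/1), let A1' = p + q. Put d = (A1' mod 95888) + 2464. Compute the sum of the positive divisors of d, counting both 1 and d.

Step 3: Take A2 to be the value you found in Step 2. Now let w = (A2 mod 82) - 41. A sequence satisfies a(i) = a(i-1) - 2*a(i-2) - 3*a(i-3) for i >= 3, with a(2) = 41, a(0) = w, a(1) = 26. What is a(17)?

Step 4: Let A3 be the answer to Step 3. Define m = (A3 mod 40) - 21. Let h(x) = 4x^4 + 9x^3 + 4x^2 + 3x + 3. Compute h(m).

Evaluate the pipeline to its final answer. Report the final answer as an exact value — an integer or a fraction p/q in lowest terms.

1463

Step 1: total draws C(10,3) = 120; favorable C(4,3) = 4; P = 1/30; answer 1/30
Step 2: A1 = 1/30; threaded value p + q = 31; d = 2495; 2495 = 5 * 499; sigma = (1 + 5) * (1 + 499) = 6 * 500 = 3000; answer 3000
Step 3: A2 = 3000; w = 7; a(3) = 1*(41) - 2*(26) - 3*(7) = -32; iterating: a(3)=-32, a(4)=-192, a(5)=-251, a(6)=229, a(7)=1307, a(8)=1602, a(9)=-1699, a(10)=-8824, a(11)=-10232, a(12)=12513, a(13)=59449, a(14)=65119, a(15)=-91318, a(16)=-399903, a(17)=-412624; answer -412624
Step 4: A3 = -412624; m = -5; 4*(-5)^4 + 9*(-5)^3 + 4*(-5)^2 + 3*(-5)^1 + 3 = (2500) + (-1125) + (100) + (-15) + (3) = 1463; answer 1463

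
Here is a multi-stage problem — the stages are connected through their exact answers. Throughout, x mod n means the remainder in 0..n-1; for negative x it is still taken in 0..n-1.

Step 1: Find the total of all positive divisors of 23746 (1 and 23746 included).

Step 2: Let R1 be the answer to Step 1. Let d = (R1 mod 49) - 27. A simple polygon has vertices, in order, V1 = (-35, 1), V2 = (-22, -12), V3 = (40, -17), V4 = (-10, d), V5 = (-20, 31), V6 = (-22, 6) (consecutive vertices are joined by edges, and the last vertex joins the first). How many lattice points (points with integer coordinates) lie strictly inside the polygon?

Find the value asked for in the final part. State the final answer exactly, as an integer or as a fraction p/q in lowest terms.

Step 1: 23746 = 2 * 31 * 383; sigma = (1 + 2) * (1 + 31) * (1 + 383) = 3 * 32 * 384 = 36864; answer 36864
Step 2: R1 = 36864; d = -11; cross terms: (-35*-12 - -22*1)=442, (-22*-17 - 40*-12)=854, (40*-11 - -10*-17)=-610, (-10*31 - -20*-11)=-530, (-20*6 - -22*31)=562, (-22*1 - -35*6)=188; twice the area = |906| = 906; area = 453; boundary points = 13 + 1 + 2 + 2 + 1 + 1 = 20; strictly interior points = area - boundary/2 + 1 = 444; answer 444

444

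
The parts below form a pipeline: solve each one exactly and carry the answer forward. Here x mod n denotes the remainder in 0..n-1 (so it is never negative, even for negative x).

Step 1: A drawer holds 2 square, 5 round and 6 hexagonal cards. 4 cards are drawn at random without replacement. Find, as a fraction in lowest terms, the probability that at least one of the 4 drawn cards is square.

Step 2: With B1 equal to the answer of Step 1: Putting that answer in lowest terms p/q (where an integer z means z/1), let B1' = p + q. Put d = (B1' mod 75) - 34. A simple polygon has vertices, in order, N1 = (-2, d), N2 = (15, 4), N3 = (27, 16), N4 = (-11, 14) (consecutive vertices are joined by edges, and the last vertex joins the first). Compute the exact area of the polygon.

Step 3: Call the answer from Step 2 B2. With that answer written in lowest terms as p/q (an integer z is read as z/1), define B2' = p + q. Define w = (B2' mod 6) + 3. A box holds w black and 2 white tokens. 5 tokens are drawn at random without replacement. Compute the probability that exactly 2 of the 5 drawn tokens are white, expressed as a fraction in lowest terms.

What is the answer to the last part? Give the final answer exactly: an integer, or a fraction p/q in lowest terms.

10/21

Step 1: total draws C(13,4) = 715; complement C(11,4) = 330; favorable 715 - 330 = 385; P = 7/13; answer 7/13
Step 2: B1 = 7/13; threaded value p + q = 20; d = -14; cross terms: (-2*4 - 15*-14)=202, (15*16 - 27*4)=132, (27*14 - -11*16)=554, (-11*-14 - -2*14)=182; twice the area = |1070| = 1070; area = 535; answer 535
Step 3: B2 = 535; threaded value p + q = 536; w = 5; total draws C(7,5) = 21; favorable C(2,2)*C(5,3) = 10; P = 10/21; answer 10/21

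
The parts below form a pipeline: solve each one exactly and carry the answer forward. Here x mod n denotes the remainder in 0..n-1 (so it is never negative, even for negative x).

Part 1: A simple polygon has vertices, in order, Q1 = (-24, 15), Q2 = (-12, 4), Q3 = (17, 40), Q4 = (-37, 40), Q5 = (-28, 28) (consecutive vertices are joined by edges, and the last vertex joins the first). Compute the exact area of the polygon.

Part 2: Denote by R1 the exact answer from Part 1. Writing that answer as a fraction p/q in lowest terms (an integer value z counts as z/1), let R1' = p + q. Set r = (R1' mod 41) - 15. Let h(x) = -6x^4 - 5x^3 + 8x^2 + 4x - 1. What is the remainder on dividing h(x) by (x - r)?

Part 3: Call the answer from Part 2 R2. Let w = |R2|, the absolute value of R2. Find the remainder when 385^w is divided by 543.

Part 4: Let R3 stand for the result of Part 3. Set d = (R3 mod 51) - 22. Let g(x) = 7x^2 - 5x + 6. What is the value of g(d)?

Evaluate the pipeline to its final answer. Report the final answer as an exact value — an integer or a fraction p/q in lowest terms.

Part 1: cross terms: (-24*4 - -12*15)=84, (-12*40 - 17*4)=-548, (17*40 - -37*40)=2160, (-37*28 - -28*40)=84, (-28*15 - -24*28)=252; twice the area = |2032| = 2032; area = 1016; answer 1016
Part 2: R1 = 1016; threaded value p + q = 1017; r = 18; remainder = value at the root: -6*(18)^4 - 5*(18)^3 + 8*(18)^2 + 4*(18)^1 - 1 = (-629856) + (-29160) + (2592) + (72) + (-1) = -656353; answer -656353
Part 3: R2 = -656353; w = 656353; squarings mod 543: 385^1=385, 385^2=529, 385^4=196, 385^8=406, 385^16=307, 385^32=310, 385^64=532, 385^128=121, 385^256=523, 385^512=400, 385^1024=358, 385^2048=16, 385^4096=256, 385^8192=376, 385^16384=196, 385^32768=406, 385^65536=307, 385^131072=310, 385^262144=532, 385^524288=121; 385^656353 = 385^1 * 385^32 * 385^64 * 385^128 * 385^256 * 385^512 * 385^131072 * 385^524288 = 271 (mod 543); answer 271
Part 4: R3 = 271; d = -6; 7*(-6)^2 - 5*(-6)^1 + 6 = (252) + (30) + (6) = 288; answer 288

288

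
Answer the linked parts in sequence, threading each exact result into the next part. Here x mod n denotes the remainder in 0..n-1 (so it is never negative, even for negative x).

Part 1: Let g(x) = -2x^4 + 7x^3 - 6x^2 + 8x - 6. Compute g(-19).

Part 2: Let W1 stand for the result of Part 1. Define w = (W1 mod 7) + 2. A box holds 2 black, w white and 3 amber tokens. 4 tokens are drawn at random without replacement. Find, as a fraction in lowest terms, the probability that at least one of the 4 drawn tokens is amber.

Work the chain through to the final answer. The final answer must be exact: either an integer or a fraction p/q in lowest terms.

Part 1: -2*(-19)^4 + 7*(-19)^3 - 6*(-19)^2 + 8*(-19)^1 - 6 = (-260642) + (-48013) + (-2166) + (-152) + (-6) = -310979; answer -310979
Part 2: W1 = -310979; w = 5; total draws C(10,4) = 210; complement C(7,4) = 35; favorable 210 - 35 = 175; P = 5/6; answer 5/6

5/6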